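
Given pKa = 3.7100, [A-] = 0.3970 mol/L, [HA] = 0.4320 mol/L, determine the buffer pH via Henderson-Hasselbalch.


ratio = [A-] / [HA] = 0.3970 / 0.4320 = 0.9190
log10(ratio) = -0.0366932
pH = pKa + log10(ratio) = 3.7100 - 0.0366932 = 3.6733


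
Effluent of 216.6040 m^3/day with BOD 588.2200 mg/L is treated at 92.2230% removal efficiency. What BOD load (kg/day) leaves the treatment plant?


Load_in = volume * conc / 1000 = 216.6040 * 588.2200 / 1000 = 127.4108 kg/day
Removed = Load_in * eff / 100 = 127.4108 * 92.2230 / 100 = 117.5021 kg/day
Load_out = Load_in - Removed = 127.4108 - 117.5021 = 9.9087 kg/day


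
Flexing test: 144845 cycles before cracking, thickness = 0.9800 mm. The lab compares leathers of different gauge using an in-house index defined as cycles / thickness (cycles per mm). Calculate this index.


Formula: Index = cycles / thickness
Substituting: Index = 144845 / 0.9800
Result: 147801.0204 cycles/mm


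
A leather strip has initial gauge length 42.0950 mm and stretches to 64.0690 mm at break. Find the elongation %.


Formula: Elongation = (Lf - L0) / L0 * 100
Substituting: Elongation = (64.0690 - 42.0950) / 42.0950 * 100
Result: 52.2010 %


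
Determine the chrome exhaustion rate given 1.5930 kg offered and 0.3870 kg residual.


Formula: Uptake = (offered - residual) / offered * 100
Substituting: Uptake = (1.5930 - 0.3870) / 1.5930 * 100
Result: 75.7062 %


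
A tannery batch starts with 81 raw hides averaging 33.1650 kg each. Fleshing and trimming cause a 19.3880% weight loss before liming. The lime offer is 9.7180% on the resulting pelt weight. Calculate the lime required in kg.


Total_raw = N * avg_wt = 81 * 33.1650 = 2686.3650 kg
Substrate = Total_raw * (1 - loss/100) = 2686.3650 * (1 - 19.3880/100) = 2165.5326 kg
Lime = Substrate * pct / 100 = 2165.5326 * 9.7180 / 100 = 210.4465 kg


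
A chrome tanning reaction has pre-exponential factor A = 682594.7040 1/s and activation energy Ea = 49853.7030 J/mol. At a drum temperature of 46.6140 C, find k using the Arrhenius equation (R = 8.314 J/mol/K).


T_K = T_C + 273.15 = 46.6140 + 273.15 = 319.7640 K
exponent = -Ea / (R * T_K) = -49853.7030 / (8.314 * 319.7640) = -18.7524
k = A * exp(exponent) = 682594.7040 * exp(-18.7524) = 0.0048987 1/s


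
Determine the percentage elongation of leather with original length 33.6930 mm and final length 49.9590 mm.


Formula: Elongation = (Lf - L0) / L0 * 100
Substituting: Elongation = (49.9590 - 33.6930) / 33.6930 * 100
Result: 48.2771 %


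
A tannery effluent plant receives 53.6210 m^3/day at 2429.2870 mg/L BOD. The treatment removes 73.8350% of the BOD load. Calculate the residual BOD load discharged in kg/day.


Load_in = volume * conc / 1000 = 53.6210 * 2429.2870 / 1000 = 130.2608 kg/day
Removed = Load_in * eff / 100 = 130.2608 * 73.8350 / 100 = 96.1781 kg/day
Load_out = Load_in - Removed = 130.2608 - 96.1781 = 34.0827 kg/day


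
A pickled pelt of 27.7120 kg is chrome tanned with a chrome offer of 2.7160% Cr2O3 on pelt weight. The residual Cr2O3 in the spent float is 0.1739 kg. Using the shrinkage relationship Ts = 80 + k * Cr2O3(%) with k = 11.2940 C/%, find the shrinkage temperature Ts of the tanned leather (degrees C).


Offered = pelt * offer_pct / 100 = 27.7120 * 2.7160 / 100 = 0.7527 kg
Uptake = offered - residual = 0.7527 - 0.1739 = 0.5788 kg
Cr2O3% on pelt = uptake / pelt * 100 = 0.5788 / 27.7120 * 100 = 2.0885 %
Ts = 80 + k * Cr2O3% = 80 + 11.2940 * 2.0885 = 103.5872 C


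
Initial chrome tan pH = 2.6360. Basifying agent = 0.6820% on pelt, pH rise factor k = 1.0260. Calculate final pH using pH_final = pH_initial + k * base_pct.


Formula: pH_final = pH_initial + k * base_pct
Substituting: pH_final = 2.6360 + 1.0260 * 0.6820
Result: 3.3357


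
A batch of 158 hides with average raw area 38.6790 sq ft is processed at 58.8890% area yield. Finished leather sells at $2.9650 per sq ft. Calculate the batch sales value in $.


Raw_total = N * avg_area = 158 * 38.6790 = 6111.2820 sq ft
Finished = Raw_total * yield / 100 = 6111.2820 * 58.8890 / 100 = 3598.8729 sq ft
Value = Finished * price = 3598.8729 * 2.9650 = 10670.6580 $


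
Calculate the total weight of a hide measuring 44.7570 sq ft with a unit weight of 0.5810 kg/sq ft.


Formula: Weight = area * weight_per_sqft
Substituting: Weight = 44.7570 * 0.5810
Result: 26.0038 kg


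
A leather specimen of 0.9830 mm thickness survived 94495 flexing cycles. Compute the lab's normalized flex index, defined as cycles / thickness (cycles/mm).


Formula: Index = cycles / thickness
Substituting: Index = 94495 / 0.9830
Result: 96129.1963 cycles/mm


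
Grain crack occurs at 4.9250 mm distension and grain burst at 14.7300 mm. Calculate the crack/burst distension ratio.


Formula: Ratio = crack / burst
Substituting: Ratio = 4.9250 / 14.7300
Result: 0.3344


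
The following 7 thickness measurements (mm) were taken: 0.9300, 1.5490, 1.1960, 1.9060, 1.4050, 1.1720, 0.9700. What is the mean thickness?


Formula: Average = sum / n
Substituting: Average = 9.1280 / 7
Result: 1.3040 mm


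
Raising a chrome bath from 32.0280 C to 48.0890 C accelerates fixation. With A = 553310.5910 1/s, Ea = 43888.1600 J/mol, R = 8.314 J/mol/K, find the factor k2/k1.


T1 = 32.0280 + 273.15 = 305.1780 K; T2 = 48.0890 + 273.15 = 321.2390 K
k1 = A * exp(-Ea/(R*T1)) = 553310.5910 * exp(-43888.1600/(8.314*305.1780)) = 0.0170117 1/s
k2 = A * exp(-Ea/(R*T2)) = 553310.5910 * exp(-43888.1600/(8.314*321.2390)) = 0.0403957 1/s
k2/k1 = 0.0403957 / 0.0170117 = 2.3746


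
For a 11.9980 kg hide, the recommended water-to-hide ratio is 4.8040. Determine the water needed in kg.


Formula: Water = hide_weight * ratio
Substituting: Water = 11.9980 * 4.8040
Result: 57.6384 kg


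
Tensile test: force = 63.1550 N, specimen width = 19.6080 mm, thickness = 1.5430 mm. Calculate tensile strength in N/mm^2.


Formula: TS = force / (width * thickness)
Substituting: TS = 63.1550 / (19.6080 * 1.5430)
Result: 2.0874 N/mm^2


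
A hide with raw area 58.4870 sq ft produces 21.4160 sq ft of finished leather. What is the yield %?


Formula: Yield = finished / raw * 100
Substituting: Yield = 21.4160 / 58.4870 * 100
Result: 36.6167 %


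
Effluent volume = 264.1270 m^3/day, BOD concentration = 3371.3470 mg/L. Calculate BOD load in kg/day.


Formula: BOD_load = volume * conc / 1000
Substituting: BOD_load = 264.1270 * 3371.3470 / 1000
Result: 890.4638 kg/day


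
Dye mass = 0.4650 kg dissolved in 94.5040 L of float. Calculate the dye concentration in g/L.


Formula: Conc = dye_mass(kg) / volume(L) * 1000
Substituting: Conc = 0.4650 / 94.5040 * 1000
Result: 4.9204 g/L


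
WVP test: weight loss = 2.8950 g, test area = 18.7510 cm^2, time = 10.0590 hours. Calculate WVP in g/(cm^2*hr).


Formula: WVP = loss / (area * time)
Substituting: WVP = 2.8950 / (18.7510 * 10.0590)
Result: 0.0153486 g/(cm^2*hr)


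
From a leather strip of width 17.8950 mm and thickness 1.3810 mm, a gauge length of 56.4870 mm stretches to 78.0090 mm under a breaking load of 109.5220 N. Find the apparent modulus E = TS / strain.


TS = F / (w * t) = 109.5220 / (17.8950 * 1.3810) = 4.4318 N/mm^2
strain = (Lf - L0) / L0 = (78.0090 - 56.4870) / 56.4870 = 0.3810
E = TS / strain = 4.4318 / 0.3810 = 11.6317 N/mm^2


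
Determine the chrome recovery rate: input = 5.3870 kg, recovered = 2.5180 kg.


Formula: Recovery = recovered / input * 100
Substituting: Recovery = 2.5180 / 5.3870 * 100
Result: 46.7422 %


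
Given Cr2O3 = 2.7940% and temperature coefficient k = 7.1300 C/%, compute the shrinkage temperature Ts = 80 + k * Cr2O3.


Formula: Ts = 80 + k * Cr2O3
Substituting: Ts = 80 + 7.1300 * 2.7940
Result: 99.9212 C


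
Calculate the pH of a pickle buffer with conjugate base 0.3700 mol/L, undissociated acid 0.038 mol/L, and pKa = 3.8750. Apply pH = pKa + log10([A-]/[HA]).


ratio = [A-] / [HA] = 0.3700 / 0.038 = 9.7368
log10(ratio) = 0.9884
pH = pKa + log10(ratio) = 3.8750 + 0.9884 = 4.8634


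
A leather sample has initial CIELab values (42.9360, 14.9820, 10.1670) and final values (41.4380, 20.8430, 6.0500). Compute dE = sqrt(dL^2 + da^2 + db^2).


dL = -1.4980, da = 5.8610, db = -4.1170
dE = sqrt((-1.4980)^2 + 5.8610^2 + (-4.1170)^2) = 7.3174


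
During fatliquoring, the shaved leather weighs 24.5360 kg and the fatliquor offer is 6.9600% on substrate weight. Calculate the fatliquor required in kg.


Formula: Fat = substrate * pct / 100
Substituting: Fat = 24.5360 * 6.9600 / 100
Result: 1.7077 kg


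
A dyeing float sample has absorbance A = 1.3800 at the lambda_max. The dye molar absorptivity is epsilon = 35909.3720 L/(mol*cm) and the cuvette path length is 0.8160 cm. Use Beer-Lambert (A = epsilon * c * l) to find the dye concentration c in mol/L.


Formula: c = A / (epsilon * l)
Substituting: c = 1.3800 / (35909.3720 * 0.8160)
Result: 4.7096e-05 mol/L


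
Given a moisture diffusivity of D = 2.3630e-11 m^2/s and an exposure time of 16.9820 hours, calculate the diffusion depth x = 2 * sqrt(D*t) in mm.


t = 16.9820 hr * 3600 = 61135.2000 s
D * t = 2.3630e-11 * 61135.2000 = 1.4446e-06
x = 2 * sqrt(D*t) = 2 * sqrt(1.4446e-06) = 0.00240385 m = 2.4039 mm


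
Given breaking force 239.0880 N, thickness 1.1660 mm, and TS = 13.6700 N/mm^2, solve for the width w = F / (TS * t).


Formula: w = F / (TS * t)
Substituting: w = 239.0880 / (13.6700 * 1.1660)
Result: 15.0000 mm


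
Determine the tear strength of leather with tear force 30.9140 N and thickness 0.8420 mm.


Formula: Tear strength = force / thickness
Substituting: Tear strength = 30.9140 / 0.8420
Result: 36.7150 N/mm


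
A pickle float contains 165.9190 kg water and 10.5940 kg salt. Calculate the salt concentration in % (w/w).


Formula: Conc = salt / (water + salt) * 100
Substituting: Conc = 10.5940 / (165.9190 + 10.5940) * 100
Result: 6.0018 %


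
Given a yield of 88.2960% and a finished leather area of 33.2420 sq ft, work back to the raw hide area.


Formula: raw = finished * 100 / yield
Substituting: raw = 33.2420 * 100 / 88.2960
Result: 37.6484 sq ft


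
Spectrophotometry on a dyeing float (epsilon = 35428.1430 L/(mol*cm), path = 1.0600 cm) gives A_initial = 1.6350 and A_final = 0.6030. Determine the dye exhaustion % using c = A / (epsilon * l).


c_initial = A_i / (epsilon * l) = 1.6350 / (35428.1430 * 1.0600) = 4.3538e-05 mol/L
c_final = A_f / (epsilon * l) = 0.6030 / (35428.1430 * 1.0600) = 1.6057e-05 mol/L
Exhaustion = (c_initial - c_final) / c_initial * 100 = (4.3538e-05 - 1.6057e-05) / 4.3538e-05 * 100 = 63.1193 %


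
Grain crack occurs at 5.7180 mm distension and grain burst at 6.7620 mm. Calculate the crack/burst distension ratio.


Formula: Ratio = crack / burst
Substituting: Ratio = 5.7180 / 6.7620
Result: 0.8456


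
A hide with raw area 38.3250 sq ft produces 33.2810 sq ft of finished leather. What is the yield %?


Formula: Yield = finished / raw * 100
Substituting: Yield = 33.2810 / 38.3250 * 100
Result: 86.8389 %


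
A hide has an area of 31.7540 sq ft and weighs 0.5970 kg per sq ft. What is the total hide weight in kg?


Formula: Weight = area * weight_per_sqft
Substituting: Weight = 31.7540 * 0.5970
Result: 18.9571 kg


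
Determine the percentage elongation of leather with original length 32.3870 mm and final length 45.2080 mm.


Formula: Elongation = (Lf - L0) / L0 * 100
Substituting: Elongation = (45.2080 - 32.3870) / 32.3870 * 100
Result: 39.5869 %


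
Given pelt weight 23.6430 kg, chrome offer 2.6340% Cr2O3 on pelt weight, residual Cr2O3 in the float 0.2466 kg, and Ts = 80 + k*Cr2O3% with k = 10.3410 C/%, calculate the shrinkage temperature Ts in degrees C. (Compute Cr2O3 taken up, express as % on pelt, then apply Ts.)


Offered = pelt * offer_pct / 100 = 23.6430 * 2.6340 / 100 = 0.6228 kg
Uptake = offered - residual = 0.6228 - 0.2466 = 0.3762 kg
Cr2O3% on pelt = uptake / pelt * 100 = 0.3762 / 23.6430 * 100 = 1.5910 %
Ts = 80 + k * Cr2O3% = 80 + 10.3410 * 1.5910 = 96.4524 C


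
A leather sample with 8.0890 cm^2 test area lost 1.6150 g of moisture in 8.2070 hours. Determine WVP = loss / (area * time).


Formula: WVP = loss / (area * time)
Substituting: WVP = 1.6150 / (8.0890 * 8.2070)
Result: 0.0243273 g/(cm^2*hr)


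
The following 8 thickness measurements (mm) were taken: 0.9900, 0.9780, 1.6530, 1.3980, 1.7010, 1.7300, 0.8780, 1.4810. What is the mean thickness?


Formula: Average = sum / n
Substituting: Average = 10.8090 / 8
Result: 1.3511 mm


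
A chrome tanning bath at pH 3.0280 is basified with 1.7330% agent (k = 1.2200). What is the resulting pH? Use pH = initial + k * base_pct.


Formula: pH_final = pH_initial + k * base_pct
Substituting: pH_final = 3.0280 + 1.2200 * 1.7330
Result: 5.1423


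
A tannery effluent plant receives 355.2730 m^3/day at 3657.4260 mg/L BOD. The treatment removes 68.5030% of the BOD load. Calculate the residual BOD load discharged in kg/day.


Load_in = volume * conc / 1000 = 355.2730 * 3657.4260 / 1000 = 1299.3847 kg/day
Removed = Load_in * eff / 100 = 1299.3847 * 68.5030 / 100 = 890.1175 kg/day
Load_out = Load_in - Removed = 1299.3847 - 890.1175 = 409.2672 kg/day


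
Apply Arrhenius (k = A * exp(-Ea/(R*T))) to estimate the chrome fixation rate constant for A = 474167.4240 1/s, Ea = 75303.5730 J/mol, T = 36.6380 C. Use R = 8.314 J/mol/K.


T_K = T_C + 273.15 = 36.6380 + 273.15 = 309.7880 K
exponent = -Ea / (R * T_K) = -75303.5730 / (8.314 * 309.7880) = -29.2375
k = A * exp(exponent) = 474167.4240 * exp(-29.2375) = 9.5110e-08 1/s


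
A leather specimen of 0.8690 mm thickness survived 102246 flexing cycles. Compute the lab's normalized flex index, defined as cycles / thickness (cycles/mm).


Formula: Index = cycles / thickness
Substituting: Index = 102246 / 0.8690
Result: 117659.3786 cycles/mm


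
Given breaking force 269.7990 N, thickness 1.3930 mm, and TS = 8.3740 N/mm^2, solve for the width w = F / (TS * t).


Formula: w = F / (TS * t)
Substituting: w = 269.7990 / (8.3740 * 1.3930)
Result: 23.1290 mm


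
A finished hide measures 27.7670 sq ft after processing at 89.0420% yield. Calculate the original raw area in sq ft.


Formula: raw = finished * 100 / yield
Substituting: raw = 27.7670 * 100 / 89.0420
Result: 31.1842 sq ft


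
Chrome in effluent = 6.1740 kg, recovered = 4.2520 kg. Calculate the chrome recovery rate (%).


Formula: Recovery = recovered / input * 100
Substituting: Recovery = 4.2520 / 6.1740 * 100
Result: 68.8695 %


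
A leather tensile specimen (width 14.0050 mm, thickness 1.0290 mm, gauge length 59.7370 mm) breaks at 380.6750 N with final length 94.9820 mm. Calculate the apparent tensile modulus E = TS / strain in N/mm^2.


TS = F / (w * t) = 380.6750 / (14.0050 * 1.0290) = 26.4153 N/mm^2
strain = (Lf - L0) / L0 = (94.9820 - 59.7370) / 59.7370 = 0.5900
E = TS / strain = 26.4153 / 0.5900 = 44.7715 N/mm^2


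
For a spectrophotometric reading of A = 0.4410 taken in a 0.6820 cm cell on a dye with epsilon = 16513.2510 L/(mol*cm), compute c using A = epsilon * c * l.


Formula: c = A / (epsilon * l)
Substituting: c = 0.4410 / (16513.2510 * 0.6820)
Result: 3.9158e-05 mol/L


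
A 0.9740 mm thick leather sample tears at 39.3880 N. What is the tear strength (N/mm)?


Formula: Tear strength = force / thickness
Substituting: Tear strength = 39.3880 / 0.9740
Result: 40.4394 N/mm


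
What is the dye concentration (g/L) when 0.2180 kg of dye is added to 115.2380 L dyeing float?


Formula: Conc = dye_mass(kg) / volume(L) * 1000
Substituting: Conc = 0.2180 / 115.2380 * 1000
Result: 1.8917 g/L


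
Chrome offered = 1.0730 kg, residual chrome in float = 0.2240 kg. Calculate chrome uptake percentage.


Formula: Uptake = (offered - residual) / offered * 100
Substituting: Uptake = (1.0730 - 0.2240) / 1.0730 * 100
Result: 79.1240 %


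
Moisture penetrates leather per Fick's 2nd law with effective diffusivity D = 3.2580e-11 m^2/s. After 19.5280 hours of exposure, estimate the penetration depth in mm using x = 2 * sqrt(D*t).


t = 19.5280 hr * 3600 = 70300.8000 s
D * t = 3.2580e-11 * 70300.8000 = 2.2904e-06
x = 2 * sqrt(D*t) = 2 * sqrt(2.2904e-06) = 0.00302681 m = 3.0268 mm


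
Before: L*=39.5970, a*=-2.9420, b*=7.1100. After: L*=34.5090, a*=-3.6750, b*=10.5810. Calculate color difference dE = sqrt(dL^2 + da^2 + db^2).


dL = -5.0880, da = -0.7330, db = 3.4710
dE = sqrt((-5.0880)^2 + (-0.7330)^2 + 3.4710^2) = 6.2027


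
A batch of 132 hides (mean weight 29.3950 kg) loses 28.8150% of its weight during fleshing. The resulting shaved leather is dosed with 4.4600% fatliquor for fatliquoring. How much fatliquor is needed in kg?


Total_raw = N * avg_wt = 132 * 29.3950 = 3880.1400 kg
Substrate = Total_raw * (1 - loss/100) = 3880.1400 * (1 - 28.8150/100) = 2762.0777 kg
Fat = Substrate * pct / 100 = 2762.0777 * 4.4600 / 100 = 123.1887 kg


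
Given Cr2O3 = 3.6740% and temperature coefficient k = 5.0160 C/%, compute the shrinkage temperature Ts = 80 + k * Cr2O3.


Formula: Ts = 80 + k * Cr2O3
Substituting: Ts = 80 + 5.0160 * 3.6740
Result: 98.4288 C


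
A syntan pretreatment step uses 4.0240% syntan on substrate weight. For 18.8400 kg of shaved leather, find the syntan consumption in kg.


Formula: Syntan = substrate * pct / 100
Substituting: Syntan = 18.8400 * 4.0240 / 100
Result: 0.7581 kg


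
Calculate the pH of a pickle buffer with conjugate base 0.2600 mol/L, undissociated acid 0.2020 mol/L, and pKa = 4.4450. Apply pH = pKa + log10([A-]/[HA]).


ratio = [A-] / [HA] = 0.2600 / 0.2020 = 1.2871
log10(ratio) = 0.1096
pH = pKa + log10(ratio) = 4.4450 + 0.1096 = 4.5546


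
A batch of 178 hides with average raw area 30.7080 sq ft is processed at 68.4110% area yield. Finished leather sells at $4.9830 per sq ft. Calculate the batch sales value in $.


Raw_total = N * avg_area = 178 * 30.7080 = 5466.0240 sq ft
Finished = Raw_total * yield / 100 = 5466.0240 * 68.4110 / 100 = 3739.3617 sq ft
Value = Finished * price = 3739.3617 * 4.9830 = 18633.2392 $


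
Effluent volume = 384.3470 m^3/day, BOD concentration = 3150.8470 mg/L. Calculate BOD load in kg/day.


Formula: BOD_load = volume * conc / 1000
Substituting: BOD_load = 384.3470 * 3150.8470 / 1000
Result: 1211.0186 kg/day


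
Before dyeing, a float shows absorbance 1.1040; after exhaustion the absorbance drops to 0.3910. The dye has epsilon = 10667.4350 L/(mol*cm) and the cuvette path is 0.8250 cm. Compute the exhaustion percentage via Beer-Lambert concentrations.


c_initial = A_i / (epsilon * l) = 1.1040 / (10667.4350 * 0.8250) = 1.2545e-04 mol/L
c_final = A_f / (epsilon * l) = 0.3910 / (10667.4350 * 0.8250) = 4.4429e-05 mol/L
Exhaustion = (c_initial - c_final) / c_initial * 100 = (1.2545e-04 - 4.4429e-05) / 1.2545e-04 * 100 = 64.5833 %


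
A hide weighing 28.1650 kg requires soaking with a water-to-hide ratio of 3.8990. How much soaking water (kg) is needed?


Formula: Water = hide_weight * ratio
Substituting: Water = 28.1650 * 3.8990
Result: 109.8153 kg


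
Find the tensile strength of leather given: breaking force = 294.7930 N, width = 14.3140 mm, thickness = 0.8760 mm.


Formula: TS = force / (width * thickness)
Substituting: TS = 294.7930 / (14.3140 * 0.8760)
Result: 23.5100 N/mm^2


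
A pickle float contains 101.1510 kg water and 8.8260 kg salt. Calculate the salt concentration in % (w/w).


Formula: Conc = salt / (water + salt) * 100
Substituting: Conc = 8.8260 / (101.1510 + 8.8260) * 100
Result: 8.0253 %


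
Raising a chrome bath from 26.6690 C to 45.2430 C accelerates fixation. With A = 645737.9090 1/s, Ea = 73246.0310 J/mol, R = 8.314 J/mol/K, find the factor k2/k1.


T1 = 26.6690 + 273.15 = 299.8190 K; T2 = 45.2430 + 273.15 = 318.3930 K
k1 = A * exp(-Ea/(R*T1)) = 645737.9090 * exp(-73246.0310/(8.314*299.8190)) = 1.1185e-07 1/s
k2 = A * exp(-Ea/(R*T2)) = 645737.9090 * exp(-73246.0310/(8.314*318.3930)) = 6.2100e-07 1/s
k2/k1 = 6.2100e-07 / 1.1185e-07 = 5.5521


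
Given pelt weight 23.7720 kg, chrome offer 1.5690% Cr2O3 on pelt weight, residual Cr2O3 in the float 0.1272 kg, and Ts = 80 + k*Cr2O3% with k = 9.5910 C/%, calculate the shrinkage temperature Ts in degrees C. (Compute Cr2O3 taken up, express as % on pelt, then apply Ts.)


Offered = pelt * offer_pct / 100 = 23.7720 * 1.5690 / 100 = 0.3730 kg
Uptake = offered - residual = 0.3730 - 0.1272 = 0.2458 kg
Cr2O3% on pelt = uptake / pelt * 100 = 0.2458 / 23.7720 * 100 = 1.0339 %
Ts = 80 + k * Cr2O3% = 80 + 9.5910 * 1.0339 = 89.9163 C


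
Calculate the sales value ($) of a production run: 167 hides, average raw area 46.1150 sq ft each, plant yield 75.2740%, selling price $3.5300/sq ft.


Raw_total = N * avg_area = 167 * 46.1150 = 7701.2050 sq ft
Finished = Raw_total * yield / 100 = 7701.2050 * 75.2740 / 100 = 5797.0051 sq ft
Value = Finished * price = 5797.0051 * 3.5300 = 20463.4278 $


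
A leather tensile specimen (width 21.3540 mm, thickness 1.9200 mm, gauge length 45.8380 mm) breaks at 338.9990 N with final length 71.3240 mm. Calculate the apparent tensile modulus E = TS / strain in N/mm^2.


TS = F / (w * t) = 338.9990 / (21.3540 * 1.9200) = 8.2683 N/mm^2
strain = (Lf - L0) / L0 = (71.3240 - 45.8380) / 45.8380 = 0.5560
E = TS / strain = 8.2683 / 0.5560 = 14.8711 N/mm^2


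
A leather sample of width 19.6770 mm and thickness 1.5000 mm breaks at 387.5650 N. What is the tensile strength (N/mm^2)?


Formula: TS = force / (width * thickness)
Substituting: TS = 387.5650 / (19.6770 * 1.5000)
Result: 13.1309 N/mm^2


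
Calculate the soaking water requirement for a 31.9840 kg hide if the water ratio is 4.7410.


Formula: Water = hide_weight * ratio
Substituting: Water = 31.9840 * 4.7410
Result: 151.6361 kg


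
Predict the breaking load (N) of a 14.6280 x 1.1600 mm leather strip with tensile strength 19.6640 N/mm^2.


Formula: F = TS * w * t
Substituting: F = 19.6640 * 14.6280 * 1.1600
Result: 333.6682 N


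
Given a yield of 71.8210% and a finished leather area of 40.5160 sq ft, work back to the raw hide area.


Formula: raw = finished * 100 / yield
Substituting: raw = 40.5160 * 100 / 71.8210
Result: 56.4125 sq ft


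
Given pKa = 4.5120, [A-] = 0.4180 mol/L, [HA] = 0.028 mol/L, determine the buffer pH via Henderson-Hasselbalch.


ratio = [A-] / [HA] = 0.4180 / 0.028 = 14.9286
log10(ratio) = 1.1740
pH = pKa + log10(ratio) = 4.5120 + 1.1740 = 5.6860


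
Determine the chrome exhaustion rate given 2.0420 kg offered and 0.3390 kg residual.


Formula: Uptake = (offered - residual) / offered * 100
Substituting: Uptake = (2.0420 - 0.3390) / 2.0420 * 100
Result: 83.3986 %


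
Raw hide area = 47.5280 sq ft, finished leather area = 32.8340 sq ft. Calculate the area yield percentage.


Formula: Yield = finished / raw * 100
Substituting: Yield = 32.8340 / 47.5280 * 100
Result: 69.0835 %


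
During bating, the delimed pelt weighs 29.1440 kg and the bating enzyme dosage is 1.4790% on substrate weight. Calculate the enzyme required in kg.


Formula: Enzyme = substrate * pct / 100
Substituting: Enzyme = 29.1440 * 1.4790 / 100
Result: 0.4310 kg


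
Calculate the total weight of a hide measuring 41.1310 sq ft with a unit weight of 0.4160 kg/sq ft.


Formula: Weight = area * weight_per_sqft
Substituting: Weight = 41.1310 * 0.4160
Result: 17.1105 kg


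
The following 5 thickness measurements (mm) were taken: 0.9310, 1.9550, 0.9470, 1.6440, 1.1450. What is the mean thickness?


Formula: Average = sum / n
Substituting: Average = 6.6220 / 5
Result: 1.3244 mm


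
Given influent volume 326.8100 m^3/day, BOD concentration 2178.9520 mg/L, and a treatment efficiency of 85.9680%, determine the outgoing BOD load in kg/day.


Load_in = volume * conc / 1000 = 326.8100 * 2178.9520 / 1000 = 712.1033 kg/day
Removed = Load_in * eff / 100 = 712.1033 * 85.9680 / 100 = 612.1810 kg/day
Load_out = Load_in - Removed = 712.1033 - 612.1810 = 99.9223 kg/day


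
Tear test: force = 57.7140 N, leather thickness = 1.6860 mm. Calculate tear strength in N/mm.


Formula: Tear strength = force / thickness
Substituting: Tear strength = 57.7140 / 1.6860
Result: 34.2313 N/mm


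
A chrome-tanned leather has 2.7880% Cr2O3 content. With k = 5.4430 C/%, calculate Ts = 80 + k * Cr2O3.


Formula: Ts = 80 + k * Cr2O3
Substituting: Ts = 80 + 5.4430 * 2.7880
Result: 95.1751 C


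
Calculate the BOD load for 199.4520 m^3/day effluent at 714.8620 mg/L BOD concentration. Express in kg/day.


Formula: BOD_load = volume * conc / 1000
Substituting: BOD_load = 199.4520 * 714.8620 / 1000
Result: 142.5807 kg/day


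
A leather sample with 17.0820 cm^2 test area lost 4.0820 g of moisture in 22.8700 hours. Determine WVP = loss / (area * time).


Formula: WVP = loss / (area * time)
Substituting: WVP = 4.0820 / (17.0820 * 22.8700)
Result: 0.0104488 g/(cm^2*hr)


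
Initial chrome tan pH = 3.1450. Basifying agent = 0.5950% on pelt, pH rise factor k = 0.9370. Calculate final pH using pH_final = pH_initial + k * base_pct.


Formula: pH_final = pH_initial + k * base_pct
Substituting: pH_final = 3.1450 + 0.9370 * 0.5950
Result: 3.7025


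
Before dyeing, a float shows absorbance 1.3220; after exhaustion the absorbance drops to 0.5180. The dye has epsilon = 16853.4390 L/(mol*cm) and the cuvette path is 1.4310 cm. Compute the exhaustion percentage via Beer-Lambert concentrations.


c_initial = A_i / (epsilon * l) = 1.3220 / (16853.4390 * 1.4310) = 5.4815e-05 mol/L
c_final = A_f / (epsilon * l) = 0.5180 / (16853.4390 * 1.4310) = 2.1478e-05 mol/L
Exhaustion = (c_initial - c_final) / c_initial * 100 = (5.4815e-05 - 2.1478e-05) / 5.4815e-05 * 100 = 60.8169 %


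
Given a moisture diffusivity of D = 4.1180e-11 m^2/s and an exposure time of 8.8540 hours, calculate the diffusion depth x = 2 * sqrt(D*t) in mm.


t = 8.8540 hr * 3600 = 31874.4000 s
D * t = 4.1180e-11 * 31874.4000 = 1.3126e-06
x = 2 * sqrt(D*t) = 2 * sqrt(1.3126e-06) = 0.00229136 m = 2.2914 mm


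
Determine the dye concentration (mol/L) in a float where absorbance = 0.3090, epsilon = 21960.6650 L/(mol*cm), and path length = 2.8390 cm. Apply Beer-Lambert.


Formula: c = A / (epsilon * l)
Substituting: c = 0.3090 / (21960.6650 * 2.8390)
Result: 4.9562e-06 mol/L


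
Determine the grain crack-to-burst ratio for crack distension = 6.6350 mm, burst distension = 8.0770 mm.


Formula: Ratio = crack / burst
Substituting: Ratio = 6.6350 / 8.0770
Result: 0.8215


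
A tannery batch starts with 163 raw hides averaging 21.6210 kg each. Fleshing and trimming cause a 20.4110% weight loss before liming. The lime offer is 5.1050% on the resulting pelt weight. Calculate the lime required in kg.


Total_raw = N * avg_wt = 163 * 21.6210 = 3524.2230 kg
Substrate = Total_raw * (1 - loss/100) = 3524.2230 * (1 - 20.4110/100) = 2804.8938 kg
Lime = Substrate * pct / 100 = 2804.8938 * 5.1050 / 100 = 143.1898 kg


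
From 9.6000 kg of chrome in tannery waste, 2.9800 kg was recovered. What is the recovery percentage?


Formula: Recovery = recovered / input * 100
Substituting: Recovery = 2.9800 / 9.6000 * 100
Result: 31.0417 %


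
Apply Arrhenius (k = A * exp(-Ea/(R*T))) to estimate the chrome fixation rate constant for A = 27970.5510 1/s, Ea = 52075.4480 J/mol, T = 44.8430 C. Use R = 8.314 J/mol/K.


T_K = T_C + 273.15 = 44.8430 + 273.15 = 317.9930 K
exponent = -Ea / (R * T_K) = -52075.4480 / (8.314 * 317.9930) = -19.6972
k = A * exp(exponent) = 27970.5510 * exp(-19.6972) = 7.8036e-05 1/s


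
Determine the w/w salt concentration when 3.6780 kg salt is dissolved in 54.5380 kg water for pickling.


Formula: Conc = salt / (water + salt) * 100
Substituting: Conc = 3.6780 / (54.5380 + 3.6780) * 100
Result: 6.3179 %


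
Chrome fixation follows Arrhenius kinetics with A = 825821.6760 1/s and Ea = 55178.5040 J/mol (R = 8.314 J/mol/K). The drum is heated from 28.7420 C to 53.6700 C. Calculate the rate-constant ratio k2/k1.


T1 = 28.7420 + 273.15 = 301.8920 K; T2 = 53.6700 + 273.15 = 326.8200 K
k1 = A * exp(-Ea/(R*T1)) = 825821.6760 * exp(-55178.5040/(8.314*301.8920)) = 2.3406e-04 1/s
k2 = A * exp(-Ea/(R*T2)) = 825821.6760 * exp(-55178.5040/(8.314*326.8200)) = 0.00125186 1/s
k2/k1 = 0.00125186 / 2.3406e-04 = 5.3485


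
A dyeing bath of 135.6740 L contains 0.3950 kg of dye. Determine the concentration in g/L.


Formula: Conc = dye_mass(kg) / volume(L) * 1000
Substituting: Conc = 0.3950 / 135.6740 * 1000
Result: 2.9114 g/L


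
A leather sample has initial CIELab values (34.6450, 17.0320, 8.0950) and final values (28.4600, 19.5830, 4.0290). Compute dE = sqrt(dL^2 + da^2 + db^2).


dL = -6.1850, da = 2.5510, db = -4.0660
dE = sqrt((-6.1850)^2 + 2.5510^2 + (-4.0660)^2) = 7.8291


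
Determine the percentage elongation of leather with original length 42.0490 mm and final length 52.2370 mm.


Formula: Elongation = (Lf - L0) / L0 * 100
Substituting: Elongation = (52.2370 - 42.0490) / 42.0490 * 100
Result: 24.2289 %


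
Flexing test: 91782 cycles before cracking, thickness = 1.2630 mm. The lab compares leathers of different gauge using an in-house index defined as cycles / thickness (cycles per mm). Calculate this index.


Formula: Index = cycles / thickness
Substituting: Index = 91782 / 1.2630
Result: 72669.8337 cycles/mm


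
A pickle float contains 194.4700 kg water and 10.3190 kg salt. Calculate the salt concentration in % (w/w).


Formula: Conc = salt / (water + salt) * 100
Substituting: Conc = 10.3190 / (194.4700 + 10.3190) * 100
Result: 5.0388 %


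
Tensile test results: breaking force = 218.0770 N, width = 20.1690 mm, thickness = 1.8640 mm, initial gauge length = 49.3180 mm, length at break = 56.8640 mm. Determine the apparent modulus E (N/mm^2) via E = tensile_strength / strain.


TS = F / (w * t) = 218.0770 / (20.1690 * 1.8640) = 5.8007 N/mm^2
strain = (Lf - L0) / L0 = (56.8640 - 49.3180) / 49.3180 = 0.1530
E = TS / strain = 5.8007 / 0.1530 = 37.9113 N/mm^2


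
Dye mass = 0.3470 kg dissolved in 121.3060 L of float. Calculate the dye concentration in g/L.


Formula: Conc = dye_mass(kg) / volume(L) * 1000
Substituting: Conc = 0.3470 / 121.3060 * 1000
Result: 2.8605 g/L


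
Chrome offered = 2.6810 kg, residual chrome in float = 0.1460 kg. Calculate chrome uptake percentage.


Formula: Uptake = (offered - residual) / offered * 100
Substituting: Uptake = (2.6810 - 0.1460) / 2.6810 * 100
Result: 94.5543 %


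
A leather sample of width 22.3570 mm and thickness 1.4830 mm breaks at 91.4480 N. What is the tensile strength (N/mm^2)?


Formula: TS = force / (width * thickness)
Substituting: TS = 91.4480 / (22.3570 * 1.4830)
Result: 2.7582 N/mm^2


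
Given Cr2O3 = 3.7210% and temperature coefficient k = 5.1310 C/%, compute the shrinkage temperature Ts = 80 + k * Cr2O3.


Formula: Ts = 80 + k * Cr2O3
Substituting: Ts = 80 + 5.1310 * 3.7210
Result: 99.0925 C


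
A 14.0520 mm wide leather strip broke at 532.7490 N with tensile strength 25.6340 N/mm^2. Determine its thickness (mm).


Formula: t = F / (TS * w)
Substituting: t = 532.7490 / (25.6340 * 14.0520)
Result: 1.4790 mm


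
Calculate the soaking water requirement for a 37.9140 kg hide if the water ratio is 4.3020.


Formula: Water = hide_weight * ratio
Substituting: Water = 37.9140 * 4.3020
Result: 163.1060 kg


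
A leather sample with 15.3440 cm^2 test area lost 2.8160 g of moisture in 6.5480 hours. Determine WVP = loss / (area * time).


Formula: WVP = loss / (area * time)
Substituting: WVP = 2.8160 / (15.3440 * 6.5480)
Result: 0.0280276 g/(cm^2*hr)


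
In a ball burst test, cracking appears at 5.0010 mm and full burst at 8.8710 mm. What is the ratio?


Formula: Ratio = crack / burst
Substituting: Ratio = 5.0010 / 8.8710
Result: 0.5637


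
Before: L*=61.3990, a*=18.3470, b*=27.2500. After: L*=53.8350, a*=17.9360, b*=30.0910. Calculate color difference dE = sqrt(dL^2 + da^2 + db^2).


dL = -7.5640, da = -0.4110, db = 2.8410
dE = sqrt((-7.5640)^2 + (-0.4110)^2 + 2.8410^2) = 8.0904


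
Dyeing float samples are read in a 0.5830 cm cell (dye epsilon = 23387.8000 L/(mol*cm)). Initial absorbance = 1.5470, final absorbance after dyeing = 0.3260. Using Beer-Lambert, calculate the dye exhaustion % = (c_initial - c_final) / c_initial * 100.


c_initial = A_i / (epsilon * l) = 1.5470 / (23387.8000 * 0.5830) = 1.1346e-04 mol/L
c_final = A_f / (epsilon * l) = 0.3260 / (23387.8000 * 0.5830) = 2.3909e-05 mol/L
Exhaustion = (c_initial - c_final) / c_initial * 100 = (1.1346e-04 - 2.3909e-05) / 1.1346e-04 * 100 = 78.9270 %


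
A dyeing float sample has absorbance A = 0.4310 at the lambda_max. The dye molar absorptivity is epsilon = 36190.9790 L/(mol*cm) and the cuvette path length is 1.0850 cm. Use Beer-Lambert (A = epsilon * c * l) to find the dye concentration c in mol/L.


Formula: c = A / (epsilon * l)
Substituting: c = 0.4310 / (36190.9790 * 1.0850)
Result: 1.0976e-05 mol/L


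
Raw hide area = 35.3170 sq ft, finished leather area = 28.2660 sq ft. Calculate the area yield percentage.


Formula: Yield = finished / raw * 100
Substituting: Yield = 28.2660 / 35.3170 * 100
Result: 80.0351 %


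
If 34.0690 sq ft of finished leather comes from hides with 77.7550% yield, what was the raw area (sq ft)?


Formula: raw = finished * 100 / yield
Substituting: raw = 34.0690 * 100 / 77.7550
Result: 43.8158 sq ft


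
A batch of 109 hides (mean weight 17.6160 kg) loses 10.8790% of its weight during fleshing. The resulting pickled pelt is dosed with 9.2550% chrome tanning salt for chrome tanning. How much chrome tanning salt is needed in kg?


Total_raw = N * avg_wt = 109 * 17.6160 = 1920.1440 kg
Substrate = Total_raw * (1 - loss/100) = 1920.1440 * (1 - 10.8790/100) = 1711.2515 kg
Chrome = Substrate * pct / 100 = 1711.2515 * 9.2550 / 100 = 158.3763 kg


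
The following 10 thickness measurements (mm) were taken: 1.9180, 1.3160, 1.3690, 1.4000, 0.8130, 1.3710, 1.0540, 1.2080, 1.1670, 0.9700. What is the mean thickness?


Formula: Average = sum / n
Substituting: Average = 12.5860 / 10
Result: 1.2586 mm


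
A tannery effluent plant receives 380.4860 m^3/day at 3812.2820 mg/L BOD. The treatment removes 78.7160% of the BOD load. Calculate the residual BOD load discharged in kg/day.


Load_in = volume * conc / 1000 = 380.4860 * 3812.2820 / 1000 = 1450.5199 kg/day
Removed = Load_in * eff / 100 = 1450.5199 * 78.7160 / 100 = 1141.7913 kg/day
Load_out = Load_in - Removed = 1450.5199 - 1141.7913 = 308.7287 kg/day


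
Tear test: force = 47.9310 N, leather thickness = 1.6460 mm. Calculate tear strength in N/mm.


Formula: Tear strength = force / thickness
Substituting: Tear strength = 47.9310 / 1.6460
Result: 29.1197 N/mm


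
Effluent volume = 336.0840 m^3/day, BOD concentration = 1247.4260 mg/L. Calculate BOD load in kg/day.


Formula: BOD_load = volume * conc / 1000
Substituting: BOD_load = 336.0840 * 1247.4260 / 1000
Result: 419.2399 kg/day


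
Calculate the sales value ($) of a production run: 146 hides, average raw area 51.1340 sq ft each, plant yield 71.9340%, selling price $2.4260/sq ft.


Raw_total = N * avg_area = 146 * 51.1340 = 7465.5640 sq ft
Finished = Raw_total * yield / 100 = 7465.5640 * 71.9340 / 100 = 5370.2788 sq ft
Value = Finished * price = 5370.2788 * 2.4260 = 13028.2964 $


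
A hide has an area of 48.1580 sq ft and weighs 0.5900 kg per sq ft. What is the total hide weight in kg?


Formula: Weight = area * weight_per_sqft
Substituting: Weight = 48.1580 * 0.5900
Result: 28.4132 kg


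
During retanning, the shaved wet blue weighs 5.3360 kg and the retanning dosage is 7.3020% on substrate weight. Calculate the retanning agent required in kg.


Formula: Retan = substrate * pct / 100
Substituting: Retan = 5.3360 * 7.3020 / 100
Result: 0.3896 kg


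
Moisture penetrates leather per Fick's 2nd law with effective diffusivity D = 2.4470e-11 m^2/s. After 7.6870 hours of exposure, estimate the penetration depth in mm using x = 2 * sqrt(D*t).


t = 7.6870 hr * 3600 = 27673.2000 s
D * t = 2.4470e-11 * 27673.2000 = 6.7716e-07
x = 2 * sqrt(D*t) = 2 * sqrt(6.7716e-07) = 0.0016458 m = 1.6458 mm


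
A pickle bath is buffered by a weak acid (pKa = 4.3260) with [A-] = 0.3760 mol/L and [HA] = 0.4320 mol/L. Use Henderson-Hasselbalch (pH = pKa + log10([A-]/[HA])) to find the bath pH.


ratio = [A-] / [HA] = 0.3760 / 0.4320 = 0.8704
log10(ratio) = -0.0602959
pH = pKa + log10(ratio) = 4.3260 - 0.0602959 = 4.2657


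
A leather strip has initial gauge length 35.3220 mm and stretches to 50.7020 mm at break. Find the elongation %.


Formula: Elongation = (Lf - L0) / L0 * 100
Substituting: Elongation = (50.7020 - 35.3220) / 35.3220 * 100
Result: 43.5423 %


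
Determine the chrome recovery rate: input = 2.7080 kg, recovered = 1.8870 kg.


Formula: Recovery = recovered / input * 100
Substituting: Recovery = 1.8870 / 2.7080 * 100
Result: 69.6824 %


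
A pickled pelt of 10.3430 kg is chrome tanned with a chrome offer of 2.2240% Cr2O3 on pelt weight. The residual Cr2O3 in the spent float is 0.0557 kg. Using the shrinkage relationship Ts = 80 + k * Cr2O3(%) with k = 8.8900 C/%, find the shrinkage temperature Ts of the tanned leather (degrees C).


Offered = pelt * offer_pct / 100 = 10.3430 * 2.2240 / 100 = 0.2300 kg
Uptake = offered - residual = 0.2300 - 0.0557 = 0.1743 kg
Cr2O3% on pelt = uptake / pelt * 100 = 0.1743 / 10.3430 * 100 = 1.6855 %
Ts = 80 + k * Cr2O3% = 80 + 8.8900 * 1.6855 = 94.9838 C


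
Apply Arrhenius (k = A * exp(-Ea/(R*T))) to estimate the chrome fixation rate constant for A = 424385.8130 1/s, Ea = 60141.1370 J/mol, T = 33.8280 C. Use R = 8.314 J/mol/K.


T_K = T_C + 273.15 = 33.8280 + 273.15 = 306.9780 K
exponent = -Ea / (R * T_K) = -60141.1370 / (8.314 * 306.9780) = -23.5643
k = A * exp(exponent) = 424385.8130 * exp(-23.5643) = 2.4770e-05 1/s


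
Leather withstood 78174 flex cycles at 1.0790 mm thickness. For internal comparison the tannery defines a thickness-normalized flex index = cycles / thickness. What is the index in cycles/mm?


Formula: Index = cycles / thickness
Substituting: Index = 78174 / 1.0790
Result: 72450.4171 cycles/mm


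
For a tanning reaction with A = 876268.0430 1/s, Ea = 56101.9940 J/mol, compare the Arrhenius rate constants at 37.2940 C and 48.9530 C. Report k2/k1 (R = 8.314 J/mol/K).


T1 = 37.2940 + 273.15 = 310.4440 K; T2 = 48.9530 + 273.15 = 322.1030 K
k1 = A * exp(-Ea/(R*T1)) = 876268.0430 * exp(-56101.9940/(8.314*310.4440)) = 3.1820e-04 1/s
k2 = A * exp(-Ea/(R*T2)) = 876268.0430 * exp(-56101.9940/(8.314*322.1030)) = 6.9886e-04 1/s
k2/k1 = 6.9886e-04 / 3.1820e-04 = 2.1963


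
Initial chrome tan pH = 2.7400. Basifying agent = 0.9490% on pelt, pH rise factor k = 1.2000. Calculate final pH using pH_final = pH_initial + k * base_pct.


Formula: pH_final = pH_initial + k * base_pct
Substituting: pH_final = 2.7400 + 1.2000 * 0.9490
Result: 3.8788


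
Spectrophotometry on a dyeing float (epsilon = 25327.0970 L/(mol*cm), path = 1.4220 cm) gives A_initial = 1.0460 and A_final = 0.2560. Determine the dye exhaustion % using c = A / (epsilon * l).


c_initial = A_i / (epsilon * l) = 1.0460 / (25327.0970 * 1.4220) = 2.9043e-05 mol/L
c_final = A_f / (epsilon * l) = 0.2560 / (25327.0970 * 1.4220) = 7.1081e-06 mol/L
Exhaustion = (c_initial - c_final) / c_initial * 100 = (2.9043e-05 - 7.1081e-06) / 2.9043e-05 * 100 = 75.5258 %


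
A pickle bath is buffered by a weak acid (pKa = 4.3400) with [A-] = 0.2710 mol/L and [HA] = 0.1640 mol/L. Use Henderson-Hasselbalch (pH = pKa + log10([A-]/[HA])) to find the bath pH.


ratio = [A-] / [HA] = 0.2710 / 0.1640 = 1.6524
log10(ratio) = 0.2181
pH = pKa + log10(ratio) = 4.3400 + 0.2181 = 4.5581


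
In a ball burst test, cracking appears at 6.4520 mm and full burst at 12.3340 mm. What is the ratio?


Formula: Ratio = crack / burst
Substituting: Ratio = 6.4520 / 12.3340
Result: 0.5231
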